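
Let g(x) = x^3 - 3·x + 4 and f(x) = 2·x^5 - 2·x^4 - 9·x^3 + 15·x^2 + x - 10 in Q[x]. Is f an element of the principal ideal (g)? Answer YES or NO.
NO

In Q[x] the ideal (g) consists of all multiples of g, so f ∈ (g) iff g | f, i.e. iff the remainder of f on division by g is 0. Divide f by g (g is monic, so eliminate the leading term of the running remainder at each step):
  leading term 2·x^5: subtract (2·x^2)·g(x) = 2·x^5 - 6·x^3 + 8·x^2, leaving -2·x^4 - 3·x^3 + 7·x^2 + x - 10
  leading term -2·x^4: subtract (-2·x)·g(x) = -2·x^4 + 6·x^2 - 8·x, leaving -3·x^3 + x^2 + 9·x - 10
  leading term -3·x^3: subtract (-3)·g(x) = -3·x^3 + 9·x - 12, leaving x^2 + 2
The remainder r(x) = x^2 + 2 ≠ 0 (and deg r < deg g), so g ∤ f, i.e. f ∉ (g).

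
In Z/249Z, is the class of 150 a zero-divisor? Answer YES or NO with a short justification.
gcd(150, 249) = 3 > 1, so 150 is not a unit in Z/249Z. In Z/nZ every nonzero non-unit is a zero-divisor: explicitly, take b = 249/gcd = 83 ≠ 0 (mod 249); then 150·83 = 12450 = 50·249, i.e. 150·83 ≡ 0 (mod 249). So 150 is a zero-divisor.

Final answer: YES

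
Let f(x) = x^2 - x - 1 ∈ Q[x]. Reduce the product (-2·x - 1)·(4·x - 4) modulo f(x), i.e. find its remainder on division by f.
First multiply in Q[x] without reducing: a · b = -8·x^2 + 4·x + 4. Now divide by f(x) = x^2 - x - 1, eliminating the leading term at each step:
  leading term -8·x^2: subtract (-8)·f(x) = -8·x^2 + 8·x + 8, leaving -4·x - 4
The degree is now < 2, so this is the remainder. Hence a · b ≡ -4·x - 4 in Q[x]/(f).

Final answer: a · b ≡ -4·x - 4 (mod f(x))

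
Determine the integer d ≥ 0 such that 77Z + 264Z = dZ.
In the PID Z, (a, b) is generated by gcd(a, b). Compute gcd(264, 77) with the extended Euclidean algorithm, tracking rows (r, s, t) with s·264 + t·77 = r:
  row A: (264, 1, 0)   [1·264 + 0·77 = 264]
  row B: (77, 0, 1)   [0·264 + 1·77 = 77]
  264 = 3·77 + 33   → row C = row A − 3·row B = (33, 1, −3)   [check: 1·264 − 3·77 = 33]
  77 = 2·33 + 11   → row D = row B − 2·row C = (11, −2, 7)   [check: −2·264 + 7·77 = 11]
  33 = 3·11 + 0   → remainder 0, stop. gcd = 11 (last nonzero row D).
So gcd(77, 264) = 11, with Bézout identity −2·264 + 7·77 = 11. Containment (⊇): the Bézout identity exhibits 11 as an element of (77, 264), giving (11) ⊆ (77, 264). Containment (⊆): since 11 | 77 and 11 | 264 (77 = 11·7, 264 = 11·24), every Z-linear combination of 77 and 264 is divisible by 11, so (77, 264) ⊆ (11). Therefore (77, 264) = (11), d = 11.

Final answer: (77, 264) = (11); d = 11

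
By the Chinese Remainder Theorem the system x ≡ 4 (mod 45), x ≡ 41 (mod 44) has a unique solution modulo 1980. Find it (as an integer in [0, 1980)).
The moduli 45, 44 are pairwise coprime, so by the CRT there is a unique solution mod 45·44 = 1980.
Solve by successive substitution. Start with x ≡ 4 (mod 45).
  Combine with x ≡ 41 (mod 44): write x = 4 + 45·t and require 4 + 45·t ≡ 41 (mod 44), i.e. 45·t ≡ 41 − 4 ≡ 37 (mod 44). Since 45^(−1) ≡ 1 (mod 44) (45 ≡ 1 (mod 44)), t ≡ 1·37 ≡ 37 (mod 44). So x ≡ 4 + 45·37 = 1669 (mod 1980).
Unique solution in [0, 1980): x = 1669.

Final answer: x ≡ 1669 (mod 1980); the representative in [0, 1980) is 1669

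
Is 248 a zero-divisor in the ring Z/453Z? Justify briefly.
gcd(248, 453) = 1, so 248 is a unit in Z/453Z (it has a multiplicative inverse). A unit cannot be a zero-divisor: if 248·b ≡ 0 then multiplying both sides by 248^(−1) gives b ≡ 0. So 248 is not a zero-divisor.

Final answer: NO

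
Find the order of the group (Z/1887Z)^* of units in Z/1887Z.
(Z/1887Z)^* consists of the classes a with gcd(a, 1887) = 1, so its order is φ(1887). φ is multiplicative, with φ(p^e) = p^e − p^(e−1). Factorise 1887 = 3 · 17 · 37. Then
  φ(1887) = (3 − 1) · (17 − 1) · (37 − 1) = 2 · 16 · 36 = 1152.
Thus |(Z/1887Z)^*| = 1152.

Final answer: |(Z/1887Z)^*| = 1152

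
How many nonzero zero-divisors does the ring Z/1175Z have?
In Z/1175Z each nonzero element is either a unit (gcd with 1175 is 1) or a zero-divisor (gcd > 1). The number of units is φ(1175): factorise 1175 = 5^2 · 47, so φ(1175) = (5^2 − 5^1) · (47 − 1) = 20 · 46 = 920. The nonzero elements number 1175 − 1 = 1174. Hence the nonzero zero-divisors number 1174 − 920 = 254.

Final answer: Z/1175Z has 254 nonzero zero-divisors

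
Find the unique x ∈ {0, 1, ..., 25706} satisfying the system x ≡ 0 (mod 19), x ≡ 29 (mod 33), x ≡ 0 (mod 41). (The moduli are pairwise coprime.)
The moduli 19, 33, 41 are pairwise coprime, so by the CRT there is a unique solution mod 19·33·41 = 25707.
Solve by successive substitution. Start with x ≡ 0 (mod 19).
  Combine with x ≡ 29 (mod 33): write x = 19·t and require 19·t ≡ 29 (mod 33). Since 19^(−1) ≡ 7 (mod 33), t ≡ 7·29 ≡ 5 (mod 33). So x ≡ 19·5 = 95 (mod 627).
  Combine with x ≡ 0 (mod 41): write x = 95 + 627·t and require 95 + 627·t ≡ 0 (mod 41), i.e. 627·t ≡ 0 − 95 ≡ 28 (mod 41). Since 627^(−1) ≡ 24 (mod 41) (627 ≡ 12 (mod 41)), t ≡ 24·28 ≡ 16 (mod 41). So x ≡ 95 + 627·16 = 10127 (mod 25707).
Unique solution in [0, 25707): x = 10127.

Final answer: x ≡ 10127 (mod 25707); the representative in [0, 25707) is 10127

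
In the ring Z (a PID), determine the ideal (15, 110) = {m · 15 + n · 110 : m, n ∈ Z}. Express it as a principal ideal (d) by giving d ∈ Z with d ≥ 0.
In the PID Z, (a, b) is generated by gcd(a, b). Compute gcd(110, 15) with the extended Euclidean algorithm, tracking rows (r, s, t) with s·110 + t·15 = r:
  row A: (110, 1, 0)   [1·110 + 0·15 = 110]
  row B: (15, 0, 1)   [0·110 + 1·15 = 15]
  110 = 7·15 + 5   → row C = row A − 7·row B = (5, 1, −7)   [check: 1·110 − 7·15 = 5]
  15 = 3·5 + 0   → remainder 0, stop. gcd = 5 (last nonzero row C).
So gcd(15, 110) = 5, with Bézout identity 1·110 − 7·15 = 5. Containment (⊇): the Bézout identity exhibits 5 as an element of (15, 110), giving (5) ⊆ (15, 110). Containment (⊆): since 5 | 15 and 5 | 110 (15 = 5·3, 110 = 5·22), every Z-linear combination of 15 and 110 is divisible by 5, so (15, 110) ⊆ (5). Therefore (15, 110) = (5), d = 5.

Final answer: (15, 110) = (5); d = 5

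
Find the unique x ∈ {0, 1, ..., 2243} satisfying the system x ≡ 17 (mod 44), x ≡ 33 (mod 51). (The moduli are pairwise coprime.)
x ≡ 237 (mod 2244); the representative in [0, 2244) is 237

The moduli 44, 51 are pairwise coprime, so by the CRT there is a unique solution mod 44·51 = 2244.
Solve by successive substitution. Start with x ≡ 17 (mod 44).
  Combine with x ≡ 33 (mod 51): write x = 17 + 44·t and require 17 + 44·t ≡ 33 (mod 51), i.e. 44·t ≡ 33 − 17 ≡ 16 (mod 51). Since 44^(−1) ≡ 29 (mod 51), t ≡ 29·16 ≡ 5 (mod 51). So x ≡ 17 + 44·5 = 237 (mod 2244).
Unique solution in [0, 2244): x = 237.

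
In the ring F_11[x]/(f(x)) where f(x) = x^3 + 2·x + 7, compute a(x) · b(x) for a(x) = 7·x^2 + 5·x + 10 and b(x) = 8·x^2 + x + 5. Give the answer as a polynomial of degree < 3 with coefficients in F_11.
a · b ≡ 8·x^2 + 7 (mod f(x))

Multiply as integer polynomials: a · b = 56·x^4 + 47·x^3 + 120·x^2 + 35·x + 50. Reducing coefficients mod 11: a · b ≡ x^4 + 3·x^3 + 10·x^2 + 2·x + 6. Now divide by f(x) = x^3 + 2·x + 7 in F_11[x], eliminating the leading term at each step:
  leading term x^4: subtract (x)·f(x) = x^4 + 2·x^2 + 7·x, leaving 3·x^3 + 8·x^2 + 6·x + 6 (coefficients mod 11)
  leading term 3·x^3: subtract (3)·f(x) = 3·x^3 + 6·x + 10, leaving 8·x^2 + 7 (coefficients mod 11)
The degree is now < 3, so this is the remainder. Hence a · b ≡ 8·x^2 + 7 in F_11[x]/(f).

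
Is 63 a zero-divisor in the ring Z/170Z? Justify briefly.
NO

gcd(63, 170) = 1, so 63 is a unit in Z/170Z (it has a multiplicative inverse). A unit cannot be a zero-divisor: if 63·b ≡ 0 then multiplying both sides by 63^(−1) gives b ≡ 0. So 63 is not a zero-divisor.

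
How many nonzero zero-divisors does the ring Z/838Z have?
In Z/838Z each nonzero element is either a unit (gcd with 838 is 1) or a zero-divisor (gcd > 1). The number of units is φ(838): factorise 838 = 2 · 419, so φ(838) = (2 − 1) · (419 − 1) = 1 · 418 = 418. The nonzero elements number 838 − 1 = 837. Hence the nonzero zero-divisors number 837 − 418 = 419.

Final answer: Z/838Z has 419 nonzero zero-divisors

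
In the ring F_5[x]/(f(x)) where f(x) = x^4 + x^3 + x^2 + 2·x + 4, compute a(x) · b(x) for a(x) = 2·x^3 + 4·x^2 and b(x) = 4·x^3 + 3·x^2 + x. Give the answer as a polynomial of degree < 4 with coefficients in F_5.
Multiply as integer polynomials: a · b = 8·x^6 + 22·x^5 + 14·x^4 + 4·x^3. Reducing coefficients mod 5: a · b ≡ 3·x^6 + 2·x^5 + 4·x^4 + 4·x^3. Now divide by f(x) = x^4 + x^3 + x^2 + 2·x + 4 in F_5[x], eliminating the leading term at each step:
  leading term 3·x^6: subtract (3·x^2)·f(x) = 3·x^6 + 3·x^5 + 3·x^4 + x^3 + 2·x^2, leaving 4·x^5 + x^4 + 3·x^3 + 3·x^2 (coefficients mod 5)
  leading term 4·x^5: subtract (4·x)·f(x) = 4·x^5 + 4·x^4 + 4·x^3 + 3·x^2 + x, leaving 2·x^4 + 4·x^3 + 4·x (coefficients mod 5)
  leading term 2·x^4: subtract (2)·f(x) = 2·x^4 + 2·x^3 + 2·x^2 + 4·x + 3, leaving 2·x^3 + 3·x^2 + 2 (coefficients mod 5)
The degree is now < 4, so this is the remainder. Hence a · b ≡ 2·x^3 + 3·x^2 + 2 in F_5[x]/(f).

Final answer: a · b ≡ 2·x^3 + 3·x^2 + 2 (mod f(x))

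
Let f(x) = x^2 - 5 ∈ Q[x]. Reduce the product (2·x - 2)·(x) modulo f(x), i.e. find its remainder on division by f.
a · b ≡ 10 - 2·x (mod f(x))

First multiply in Q[x] without reducing: a · b = 2·x^2 - 2·x. Now divide by f(x) = x^2 - 5, eliminating the leading term at each step:
  leading term 2·x^2: subtract (2)·f(x) = 2·x^2 - 10, leaving 10 - 2·x
The degree is now < 2, so this is the remainder. Hence a · b ≡ 10 - 2·x in Q[x]/(f).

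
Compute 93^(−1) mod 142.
Apply the extended Euclidean algorithm to (142, 93), tracking rows (r, s, t) with s·142 + t·93 = r. Each division r_prev = q·r_cur + r_new produces the new row as (previous row) − q·(current row):
  row A: (142, 1, 0)   [1·142 + 0·93 = 142]
  row B: (93, 0, 1)   [0·142 + 1·93 = 93]
  142 = 1·93 + 49   → row C = row A − 1·row B = (49, 1, −1)   [check: 1·142 − 1·93 = 49]
  93 = 1·49 + 44   → row D = row B − 1·row C = (44, −1, 2)   [check: −1·142 + 2·93 = 44]
  49 = 1·44 + 5   → row E = row C − 1·row D = (5, 2, −3)   [check: 2·142 − 3·93 = 5]
  44 = 8·5 + 4   → row F = row D − 8·row E = (4, −17, 26)   [check: −17·142 + 26·93 = 4]
  5 = 1·4 + 1   → row G = row E − 1·row F = (1, 19, −29)   [check: 19·142 − 29·93 = 1]
  4 = 4·1 + 0   → remainder 0, stop. gcd = 1 (last nonzero row G).
The gcd is 1, so 93 is invertible mod 142. The last nonzero row gives 19·142 − 29·93 = 1, so t = −29. So 93^(−1) ≡ −29 ≡ 113 (mod 142). Verify: 93 · 113 = 10509 ≡ 1 (mod 142). ✓

Final answer: 93^(−1) ≡ 113 (mod 142)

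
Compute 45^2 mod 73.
54

Use repeated squaring. Binary(2) = 10. Walk through the bits of the exponent 2 left-to-right: at each bit after the leading one, square the running value, then multiply by 45 if the bit is 1 (always reducing mod 73):
  bit 1 = 1 (leading): start with 45.
  bit 2 = 0: square 45^2 = 2025 ≡ 54 (mod 73).
Final value: 45^2 ≡ 54 (mod 73).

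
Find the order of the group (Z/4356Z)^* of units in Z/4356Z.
|(Z/4356Z)^*| = 1320

(Z/4356Z)^* consists of the classes a with gcd(a, 4356) = 1, so its order is φ(4356). φ is multiplicative, with φ(p^e) = p^e − p^(e−1). Factorise 4356 = 2^2 · 3^2 · 11^2. Then
  φ(4356) = (2^2 − 2^1) · (3^2 − 3^1) · (11^2 − 11^1) = 2 · 6 · 110 = 1320.
Thus |(Z/4356Z)^*| = 1320.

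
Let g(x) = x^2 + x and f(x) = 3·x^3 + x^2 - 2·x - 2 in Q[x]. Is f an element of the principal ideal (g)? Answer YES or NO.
In Q[x] the ideal (g) consists of all multiples of g, so f ∈ (g) iff g | f, i.e. iff the remainder of f on division by g is 0. Divide f by g (g is monic, so eliminate the leading term of the running remainder at each step):
  leading term 3·x^3: subtract (3·x)·g(x) = 3·x^3 + 3·x^2, leaving -2·x^2 - 2·x - 2
  leading term -2·x^2: subtract (-2)·g(x) = -2·x^2 - 2·x, leaving -2
The remainder r(x) = -2 ≠ 0 (and deg r < deg g), so g ∤ f, i.e. f ∉ (g).

Final answer: NO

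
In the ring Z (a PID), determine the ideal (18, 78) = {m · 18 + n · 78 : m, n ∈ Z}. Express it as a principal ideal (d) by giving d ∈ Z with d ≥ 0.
In the PID Z, (a, b) is generated by gcd(a, b). Compute gcd(78, 18) with the extended Euclidean algorithm, tracking rows (r, s, t) with s·78 + t·18 = r:
  row A: (78, 1, 0)   [1·78 + 0·18 = 78]
  row B: (18, 0, 1)   [0·78 + 1·18 = 18]
  78 = 4·18 + 6   → row C = row A − 4·row B = (6, 1, −4)   [check: 1·78 − 4·18 = 6]
  18 = 3·6 + 0   → remainder 0, stop. gcd = 6 (last nonzero row C).
So gcd(18, 78) = 6, with Bézout identity 1·78 − 4·18 = 6. Containment (⊇): the Bézout identity exhibits 6 as an element of (18, 78), giving (6) ⊆ (18, 78). Containment (⊆): since 6 | 18 and 6 | 78 (18 = 6·3, 78 = 6·13), every Z-linear combination of 18 and 78 is divisible by 6, so (18, 78) ⊆ (6). Therefore (18, 78) = (6), d = 6.

Final answer: (18, 78) = (6); d = 6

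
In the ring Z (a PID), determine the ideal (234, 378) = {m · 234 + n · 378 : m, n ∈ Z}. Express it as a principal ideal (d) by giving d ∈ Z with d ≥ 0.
(234, 378) = (18); d = 18

In the PID Z, (a, b) is generated by gcd(a, b). Compute gcd(378, 234) with the extended Euclidean algorithm, tracking rows (r, s, t) with s·378 + t·234 = r:
  row A: (378, 1, 0)   [1·378 + 0·234 = 378]
  row B: (234, 0, 1)   [0·378 + 1·234 = 234]
  378 = 1·234 + 144   → row C = row A − 1·row B = (144, 1, −1)   [check: 1·378 − 1·234 = 144]
  234 = 1·144 + 90   → row D = row B − 1·row C = (90, −1, 2)   [check: −1·378 + 2·234 = 90]
  144 = 1·90 + 54   → row E = row C − 1·row D = (54, 2, −3)   [check: 2·378 − 3·234 = 54]
  90 = 1·54 + 36   → row F = row D − 1·row E = (36, −3, 5)   [check: −3·378 + 5·234 = 36]
  54 = 1·36 + 18   → row G = row E − 1·row F = (18, 5, −8)   [check: 5·378 − 8·234 = 18]
  36 = 2·18 + 0   → remainder 0, stop. gcd = 18 (last nonzero row G).
So gcd(234, 378) = 18, with Bézout identity 5·378 − 8·234 = 18. Containment (⊇): the Bézout identity exhibits 18 as an element of (234, 378), giving (18) ⊆ (234, 378). Containment (⊆): since 18 | 234 and 18 | 378 (234 = 18·13, 378 = 18·21), every Z-linear combination of 234 and 378 is divisible by 18, so (234, 378) ⊆ (18). Therefore (234, 378) = (18), d = 18.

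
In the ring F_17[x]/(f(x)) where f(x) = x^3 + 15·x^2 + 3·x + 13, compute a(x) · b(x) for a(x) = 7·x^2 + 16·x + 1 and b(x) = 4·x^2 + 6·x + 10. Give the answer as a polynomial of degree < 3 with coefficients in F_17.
a · b ≡ 2·x^2 + 13·x + 12 (mod f(x))

Multiply as integer polynomials: a · b = 28·x^4 + 106·x^3 + 170·x^2 + 166·x + 10. Reducing coefficients mod 17: a · b ≡ 11·x^4 + 4·x^3 + 13·x + 10. Now divide by f(x) = x^3 + 15·x^2 + 3·x + 13 in F_17[x], eliminating the leading term at each step:
  leading term 11·x^4: subtract (11·x)·f(x) = 11·x^4 + 12·x^3 + 16·x^2 + 7·x, leaving 9·x^3 + x^2 + 6·x + 10 (coefficients mod 17)
  leading term 9·x^3: subtract (9)·f(x) = 9·x^3 + 16·x^2 + 10·x + 15, leaving 2·x^2 + 13·x + 12 (coefficients mod 17)
The degree is now < 3, so this is the remainder. Hence a · b ≡ 2·x^2 + 13·x + 12 in F_17[x]/(f).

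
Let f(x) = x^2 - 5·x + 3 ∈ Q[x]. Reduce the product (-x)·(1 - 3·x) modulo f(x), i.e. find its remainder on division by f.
First multiply in Q[x] without reducing: a · b = 3·x^2 - x. Now divide by f(x) = x^2 - 5·x + 3, eliminating the leading term at each step:
  leading term 3·x^2: subtract (3)·f(x) = 3·x^2 - 15·x + 9, leaving 14·x - 9
The degree is now < 2, so this is the remainder. Hence a · b ≡ 14·x - 9 in Q[x]/(f).

Final answer: a · b ≡ 14·x - 9 (mod f(x))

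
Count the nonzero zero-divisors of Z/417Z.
In Z/417Z each nonzero element is either a unit (gcd with 417 is 1) or a zero-divisor (gcd > 1). The number of units is φ(417): factorise 417 = 3 · 139, so φ(417) = (3 − 1) · (139 − 1) = 2 · 138 = 276. The nonzero elements number 417 − 1 = 416. Hence the nonzero zero-divisors number 416 − 276 = 140.

Final answer: Z/417Z has 140 nonzero zero-divisors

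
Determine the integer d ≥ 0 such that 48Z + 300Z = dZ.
(48, 300) = (12); d = 12

In the PID Z, (a, b) is generated by gcd(a, b). Compute gcd(300, 48) with the extended Euclidean algorithm, tracking rows (r, s, t) with s·300 + t·48 = r:
  row A: (300, 1, 0)   [1·300 + 0·48 = 300]
  row B: (48, 0, 1)   [0·300 + 1·48 = 48]
  300 = 6·48 + 12   → row C = row A − 6·row B = (12, 1, −6)   [check: 1·300 − 6·48 = 12]
  48 = 4·12 + 0   → remainder 0, stop. gcd = 12 (last nonzero row C).
So gcd(48, 300) = 12, with Bézout identity 1·300 − 6·48 = 12. Containment (⊇): the Bézout identity exhibits 12 as an element of (48, 300), giving (12) ⊆ (48, 300). Containment (⊆): since 12 | 48 and 12 | 300 (48 = 12·4, 300 = 12·25), every Z-linear combination of 48 and 300 is divisible by 12, so (48, 300) ⊆ (12). Therefore (48, 300) = (12), d = 12.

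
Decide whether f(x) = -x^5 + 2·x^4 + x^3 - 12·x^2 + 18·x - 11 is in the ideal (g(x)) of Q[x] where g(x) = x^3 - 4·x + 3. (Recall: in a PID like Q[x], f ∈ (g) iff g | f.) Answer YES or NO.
In Q[x] the ideal (g) consists of all multiples of g, so f ∈ (g) iff g | f, i.e. iff the remainder of f on division by g is 0. Divide f by g (g is monic, so eliminate the leading term of the running remainder at each step):
  leading term -x^5: subtract (-x^2)·g(x) = -x^5 + 4·x^3 - 3·x^2, leaving 2·x^4 - 3·x^3 - 9·x^2 + 18·x - 11
  leading term 2·x^4: subtract (2·x)·g(x) = 2·x^4 - 8·x^2 + 6·x, leaving -3·x^3 - x^2 + 12·x - 11
  leading term -3·x^3: subtract (-3)·g(x) = -3·x^3 + 12·x - 9, leaving -x^2 - 2
The remainder r(x) = -x^2 - 2 ≠ 0 (and deg r < deg g), so g ∤ f, i.e. f ∉ (g).

Final answer: NO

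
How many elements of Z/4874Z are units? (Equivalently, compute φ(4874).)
Z/4874Z has φ(4874) = 2436 units

An element a ∈ Z/4874Z is a unit iff gcd(a, 4874) = 1, so the number of units is φ(4874). φ is multiplicative, with φ(p^e) = p^e − p^(e−1). Factorise 4874 = 2 · 2437. Then
  φ(4874) = (2 − 1) · (2437 − 1) = 1 · 2436 = 2436.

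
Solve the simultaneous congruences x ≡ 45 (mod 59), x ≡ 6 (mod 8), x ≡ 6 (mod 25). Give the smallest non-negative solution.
x ≡ 10606 (mod 11800); the representative in [0, 11800) is 10606

The moduli 59, 8, 25 are pairwise coprime, so by the CRT there is a unique solution mod 59·8·25 = 11800.
Solve by successive substitution. Start with x ≡ 45 (mod 59).
  Combine with x ≡ 6 (mod 8): write x = 45 + 59·t and require 45 + 59·t ≡ 6 (mod 8), i.e. 59·t ≡ 6 − 45 ≡ 1 (mod 8). Since 59^(−1) ≡ 3 (mod 8) (59 ≡ 3 (mod 8)), t ≡ 3·1 ≡ 3 (mod 8). So x ≡ 45 + 59·3 = 222 (mod 472).
  Combine with x ≡ 6 (mod 25): write x = 222 + 472·t and require 222 + 472·t ≡ 6 (mod 25), i.e. 472·t ≡ 6 − 222 ≡ 9 (mod 25). Since 472^(−1) ≡ 8 (mod 25) (472 ≡ 22 (mod 25)), t ≡ 8·9 ≡ 22 (mod 25). So x ≡ 222 + 472·22 = 10606 (mod 11800).
Unique solution in [0, 11800): x = 10606.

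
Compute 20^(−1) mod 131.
Apply the extended Euclidean algorithm to (131, 20), tracking rows (r, s, t) with s·131 + t·20 = r. Each division r_prev = q·r_cur + r_new produces the new row as (previous row) − q·(current row):
  row A: (131, 1, 0)   [1·131 + 0·20 = 131]
  row B: (20, 0, 1)   [0·131 + 1·20 = 20]
  131 = 6·20 + 11   → row C = row A − 6·row B = (11, 1, −6)   [check: 1·131 − 6·20 = 11]
  20 = 1·11 + 9   → row D = row B − 1·row C = (9, −1, 7)   [check: −1·131 + 7·20 = 9]
  11 = 1·9 + 2   → row E = row C − 1·row D = (2, 2, −13)   [check: 2·131 − 13·20 = 2]
  9 = 4·2 + 1   → row F = row D − 4·row E = (1, −9, 59)   [check: −9·131 + 59·20 = 1]
  2 = 2·1 + 0   → remainder 0, stop. gcd = 1 (last nonzero row F).
The gcd is 1, so 20 is invertible mod 131. The last nonzero row gives −9·131 + 59·20 = 1, so t = 59. So 20^(−1) ≡ 59 (mod 131). Verify: 20 · 59 = 1180 ≡ 1 (mod 131). ✓

Final answer: 20^(−1) ≡ 59 (mod 131)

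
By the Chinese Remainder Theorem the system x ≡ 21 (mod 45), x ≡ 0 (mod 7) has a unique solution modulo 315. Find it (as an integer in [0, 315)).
x ≡ 21 (mod 315); the representative in [0, 315) is 21

The moduli 45, 7 are pairwise coprime, so by the CRT there is a unique solution mod 45·7 = 315.
Solve by successive substitution. Start with x ≡ 21 (mod 45).
  Combine with x ≡ 0 (mod 7): write x = 21 + 45·t and require 21 + 45·t ≡ 0 (mod 7), i.e. 45·t ≡ 0 − 21 ≡ 0 (mod 7). Since 45^(−1) ≡ 5 (mod 7) (45 ≡ 3 (mod 7)), t ≡ 5·0 ≡ 0 (mod 7). So x ≡ 21 + 45·0 = 21 (mod 315).
Unique solution in [0, 315): x = 21.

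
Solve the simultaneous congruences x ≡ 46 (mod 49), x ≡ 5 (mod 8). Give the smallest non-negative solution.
The moduli 49, 8 are pairwise coprime, so by the CRT there is a unique solution mod 49·8 = 392.
Solve by successive substitution. Start with x ≡ 46 (mod 49).
  Combine with x ≡ 5 (mod 8): write x = 46 + 49·t and require 46 + 49·t ≡ 5 (mod 8), i.e. 49·t ≡ 5 − 46 ≡ 7 (mod 8). Since 49^(−1) ≡ 1 (mod 8) (49 ≡ 1 (mod 8)), t ≡ 1·7 ≡ 7 (mod 8). So x ≡ 46 + 49·7 = 389 (mod 392).
Unique solution in [0, 392): x = 389.

Final answer: x ≡ 389 (mod 392); the representative in [0, 392) is 389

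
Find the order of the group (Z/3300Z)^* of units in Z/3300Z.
(Z/3300Z)^* consists of the classes a with gcd(a, 3300) = 1, so its order is φ(3300). φ is multiplicative, with φ(p^e) = p^e − p^(e−1). Factorise 3300 = 2^2 · 3 · 5^2 · 11. Then
  φ(3300) = (2^2 − 2^1) · (3 − 1) · (5^2 − 5^1) · (11 − 1) = 2 · 2 · 20 · 10 = 800.
Thus |(Z/3300Z)^*| = 800.

Final answer: |(Z/3300Z)^*| = 800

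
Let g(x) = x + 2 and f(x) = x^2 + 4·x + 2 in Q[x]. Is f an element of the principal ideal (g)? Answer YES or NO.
In Q[x] the ideal (g) consists of all multiples of g, so f ∈ (g) iff g | f, i.e. iff the remainder of f on division by g is 0. Divide f by g (g is monic, so eliminate the leading term of the running remainder at each step):
  leading term x^2: subtract (x)·g(x) = x^2 + 2·x, leaving 2·x + 2
  leading term 2·x: subtract (2)·g(x) = 2·x + 4, leaving -2
The remainder r(x) = -2 ≠ 0 (and deg r < deg g), so g ∤ f, i.e. f ∉ (g).

Final answer: NO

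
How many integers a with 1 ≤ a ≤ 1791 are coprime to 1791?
The number of a ∈ {1, ..., 1791} with gcd(a, 1791) = 1 is by definition Euler's totient φ(1791). φ is multiplicative, with φ(p^e) = p^e − p^(e−1). Factorise 1791 = 3^2 · 199. Then
  φ(1791) = (3^2 − 3^1) · (199 − 1) = 6 · 198 = 1188.
So there are 1188 such integers.

Final answer: 1188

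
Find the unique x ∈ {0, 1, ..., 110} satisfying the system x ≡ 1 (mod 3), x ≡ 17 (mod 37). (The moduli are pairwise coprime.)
x ≡ 91 (mod 111); the representative in [0, 111) is 91

The moduli 3, 37 are pairwise coprime, so by the CRT there is a unique solution mod 3·37 = 111.
Solve by successive substitution. Start with x ≡ 1 (mod 3).
  Combine with x ≡ 17 (mod 37): write x = 1 + 3·t and require 1 + 3·t ≡ 17 (mod 37), i.e. 3·t ≡ 17 − 1 ≡ 16 (mod 37). Since 3^(−1) ≡ 25 (mod 37), t ≡ 25·16 ≡ 30 (mod 37). So x ≡ 1 + 3·30 = 91 (mod 111).
Unique solution in [0, 111): x = 91.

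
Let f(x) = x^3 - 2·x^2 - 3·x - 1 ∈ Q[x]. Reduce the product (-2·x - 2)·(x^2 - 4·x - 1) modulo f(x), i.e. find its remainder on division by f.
a · b ≡ 2·x^2 + 4·x (mod f(x))

First multiply in Q[x] without reducing: a · b = -2·x^3 + 6·x^2 + 10·x + 2. Now divide by f(x) = x^3 - 2·x^2 - 3·x - 1, eliminating the leading term at each step:
  leading term -2·x^3: subtract (-2)·f(x) = -2·x^3 + 4·x^2 + 6·x + 2, leaving 2·x^2 + 4·x
The degree is now < 3, so this is the remainder. Hence a · b ≡ 2·x^2 + 4·x in Q[x]/(f).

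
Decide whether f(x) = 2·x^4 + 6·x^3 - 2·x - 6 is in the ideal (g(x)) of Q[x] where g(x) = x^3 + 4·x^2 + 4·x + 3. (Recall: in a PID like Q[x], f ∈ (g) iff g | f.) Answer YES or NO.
In Q[x] the ideal (g) consists of all multiples of g, so f ∈ (g) iff g | f, i.e. iff the remainder of f on division by g is 0. Divide f by g (g is monic, so eliminate the leading term of the running remainder at each step):
  leading term 2·x^4: subtract (2·x)·g(x) = 2·x^4 + 8·x^3 + 8·x^2 + 6·x, leaving -2·x^3 - 8·x^2 - 8·x - 6
  leading term -2·x^3: subtract (-2)·g(x) = -2·x^3 - 8·x^2 - 8·x - 6, leaving 0
The remainder is 0, so f(x) = g(x) · h(x) with h(x) = 2·x - 2. Hence g | f, i.e. f ∈ (g).

Final answer: YES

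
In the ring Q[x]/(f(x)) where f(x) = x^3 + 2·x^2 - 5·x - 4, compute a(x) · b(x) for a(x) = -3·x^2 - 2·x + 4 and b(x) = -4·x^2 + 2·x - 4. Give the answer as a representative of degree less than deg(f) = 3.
a · b ≡ 96·x^2 - 46·x - 104 (mod f(x))

First multiply in Q[x] without reducing: a · b = 12·x^4 + 2·x^3 - 8·x^2 + 16·x - 16. Now divide by f(x) = x^3 + 2·x^2 - 5·x - 4, eliminating the leading term at each step:
  leading term 12·x^4: subtract (12·x)·f(x) = 12·x^4 + 24·x^3 - 60·x^2 - 48·x, leaving -22·x^3 + 52·x^2 + 64·x - 16
  leading term -22·x^3: subtract (-22)·f(x) = -22·x^3 - 44·x^2 + 110·x + 88, leaving 96·x^2 - 46·x - 104
The degree is now < 3, so this is the remainder. Hence a · b ≡ 96·x^2 - 46·x - 104 in Q[x]/(f).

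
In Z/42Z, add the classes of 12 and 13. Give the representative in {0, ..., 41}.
Both summands are already reduced mod 42. 12 + 13 = 25; 25 = 0·42 + 25, so (12 + 13) mod 42 = 25.

Final answer: 25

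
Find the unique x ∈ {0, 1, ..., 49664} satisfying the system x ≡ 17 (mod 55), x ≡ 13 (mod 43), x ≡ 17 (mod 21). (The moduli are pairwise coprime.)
x ≡ 17342 (mod 49665); the representative in [0, 49665) is 17342

The moduli 55, 43, 21 are pairwise coprime, so by the CRT there is a unique solution mod 55·43·21 = 49665.
Solve by successive substitution. Start with x ≡ 17 (mod 55).
  Combine with x ≡ 13 (mod 43): write x = 17 + 55·t and require 17 + 55·t ≡ 13 (mod 43), i.e. 55·t ≡ 13 − 17 ≡ 39 (mod 43). Since 55^(−1) ≡ 18 (mod 43) (55 ≡ 12 (mod 43)), t ≡ 18·39 ≡ 14 (mod 43). So x ≡ 17 + 55·14 = 787 (mod 2365).
  Combine with x ≡ 17 (mod 21): write x = 787 + 2365·t and require 787 + 2365·t ≡ 17 (mod 21), i.e. 2365·t ≡ 17 − 787 ≡ 7 (mod 21). Since 2365^(−1) ≡ 13 (mod 21) (2365 ≡ 13 (mod 21)), t ≡ 13·7 ≡ 7 (mod 21). So x ≡ 787 + 2365·7 = 17342 (mod 49665).
Unique solution in [0, 49665): x = 17342.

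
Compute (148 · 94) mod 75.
Reduce the factors first: 148 ≡ 73, 94 ≡ 19 (mod 75), so 148 · 94 ≡ 73 · 19 (mod 75). 73 · 19 = 1387. Dividing by 75: 1387 = 18·75 + 37. So (148 · 94) mod 75 = 37.

Final answer: 37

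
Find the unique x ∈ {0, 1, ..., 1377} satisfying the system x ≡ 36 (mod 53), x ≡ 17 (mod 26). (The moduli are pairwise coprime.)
x ≡ 407 (mod 1378); the representative in [0, 1378) is 407

The moduli 53, 26 are pairwise coprime, so by the CRT there is a unique solution mod 53·26 = 1378.
Solve by successive substitution. Start with x ≡ 36 (mod 53).
  Combine with x ≡ 17 (mod 26): write x = 36 + 53·t and require 36 + 53·t ≡ 17 (mod 26), i.e. 53·t ≡ 17 − 36 ≡ 7 (mod 26). Since 53^(−1) ≡ 1 (mod 26) (53 ≡ 1 (mod 26)), t ≡ 1·7 ≡ 7 (mod 26). So x ≡ 36 + 53·7 = 407 (mod 1378).
Unique solution in [0, 1378): x = 407.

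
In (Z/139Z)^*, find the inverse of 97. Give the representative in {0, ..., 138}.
97^(−1) ≡ 43 (mod 139)

Apply the extended Euclidean algorithm to (139, 97), tracking rows (r, s, t) with s·139 + t·97 = r. Each division r_prev = q·r_cur + r_new produces the new row as (previous row) − q·(current row):
  row A: (139, 1, 0)   [1·139 + 0·97 = 139]
  row B: (97, 0, 1)   [0·139 + 1·97 = 97]
  139 = 1·97 + 42   → row C = row A − 1·row B = (42, 1, −1)   [check: 1·139 − 1·97 = 42]
  97 = 2·42 + 13   → row D = row B − 2·row C = (13, −2, 3)   [check: −2·139 + 3·97 = 13]
  42 = 3·13 + 3   → row E = row C − 3·row D = (3, 7, −10)   [check: 7·139 − 10·97 = 3]
  13 = 4·3 + 1   → row F = row D − 4·row E = (1, −30, 43)   [check: −30·139 + 43·97 = 1]
  3 = 3·1 + 0   → remainder 0, stop. gcd = 1 (last nonzero row F).
The gcd is 1, so 97 is invertible mod 139. The last nonzero row gives −30·139 + 43·97 = 1, so t = 43. So 97^(−1) ≡ 43 (mod 139). Verify: 97 · 43 = 4171 ≡ 1 (mod 139). ✓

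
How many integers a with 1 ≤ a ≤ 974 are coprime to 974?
486

The number of a ∈ {1, ..., 974} with gcd(a, 974) = 1 is by definition Euler's totient φ(974). φ is multiplicative, with φ(p^e) = p^e − p^(e−1). Factorise 974 = 2 · 487. Then
  φ(974) = (2 − 1) · (487 − 1) = 1 · 486 = 486.
So there are 486 such integers.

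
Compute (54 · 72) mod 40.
Reduce the factors first: 54 ≡ 14, 72 ≡ 32 (mod 40), so 54 · 72 ≡ 14 · 32 (mod 40). 14 · 32 = 448. Dividing by 40: 448 = 11·40 + 8. So (54 · 72) mod 40 = 8.

Final answer: 8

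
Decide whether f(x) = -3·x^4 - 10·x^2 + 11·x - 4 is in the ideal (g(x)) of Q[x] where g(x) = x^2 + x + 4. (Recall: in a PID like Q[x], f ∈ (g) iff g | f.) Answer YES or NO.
YES

In Q[x] the ideal (g) consists of all multiples of g, so f ∈ (g) iff g | f, i.e. iff the remainder of f on division by g is 0. Divide f by g (g is monic, so eliminate the leading term of the running remainder at each step):
  leading term -3·x^4: subtract (-3·x^2)·g(x) = -3·x^4 - 3·x^3 - 12·x^2, leaving 3·x^3 + 2·x^2 + 11·x - 4
  leading term 3·x^3: subtract (3·x)·g(x) = 3·x^3 + 3·x^2 + 12·x, leaving -x^2 - x - 4
  leading term -x^2: subtract (-1)·g(x) = -x^2 - x - 4, leaving 0
The remainder is 0, so f(x) = g(x) · h(x) with h(x) = -3·x^2 + 3·x - 1. Hence g | f, i.e. f ∈ (g).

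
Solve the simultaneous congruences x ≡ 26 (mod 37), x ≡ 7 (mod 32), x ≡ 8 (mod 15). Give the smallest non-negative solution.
The moduli 37, 32, 15 are pairwise coprime, so by the CRT there is a unique solution mod 37·32·15 = 17760.
Solve by successive substitution. Start with x ≡ 26 (mod 37).
  Combine with x ≡ 7 (mod 32): write x = 26 + 37·t and require 26 + 37·t ≡ 7 (mod 32), i.e. 37·t ≡ 7 − 26 ≡ 13 (mod 32). Since 37^(−1) ≡ 13 (mod 32) (37 ≡ 5 (mod 32)), t ≡ 13·13 ≡ 9 (mod 32). So x ≡ 26 + 37·9 = 359 (mod 1184).
  Combine with x ≡ 8 (mod 15): write x = 359 + 1184·t and require 359 + 1184·t ≡ 8 (mod 15), i.e. 1184·t ≡ 8 − 359 ≡ 9 (mod 15). Since 1184^(−1) ≡ 14 (mod 15) (1184 ≡ 14 (mod 15)), t ≡ 14·9 ≡ 6 (mod 15). So x ≡ 359 + 1184·6 = 7463 (mod 17760).
Unique solution in [0, 17760): x = 7463.

Final answer: x ≡ 7463 (mod 17760); the representative in [0, 17760) is 7463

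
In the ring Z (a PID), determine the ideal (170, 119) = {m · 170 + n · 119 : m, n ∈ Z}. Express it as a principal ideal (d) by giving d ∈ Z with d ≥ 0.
In the PID Z, (a, b) is generated by gcd(a, b). Compute gcd(170, 119) with the extended Euclidean algorithm, tracking rows (r, s, t) with s·170 + t·119 = r:
  row A: (170, 1, 0)   [1·170 + 0·119 = 170]
  row B: (119, 0, 1)   [0·170 + 1·119 = 119]
  170 = 1·119 + 51   → row C = row A − 1·row B = (51, 1, −1)   [check: 1·170 − 1·119 = 51]
  119 = 2·51 + 17   → row D = row B − 2·row C = (17, −2, 3)   [check: −2·170 + 3·119 = 17]
  51 = 3·17 + 0   → remainder 0, stop. gcd = 17 (last nonzero row D).
So gcd(170, 119) = 17, with Bézout identity −2·170 + 3·119 = 17. Containment (⊇): the Bézout identity exhibits 17 as an element of (170, 119), giving (17) ⊆ (170, 119). Containment (⊆): since 17 | 170 and 17 | 119 (170 = 17·10, 119 = 17·7), every Z-linear combination of 170 and 119 is divisible by 17, so (170, 119) ⊆ (17). Therefore (170, 119) = (17), d = 17.

Final answer: (170, 119) = (17); d = 17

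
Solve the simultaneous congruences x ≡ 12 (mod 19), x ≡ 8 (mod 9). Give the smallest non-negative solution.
The moduli 19, 9 are pairwise coprime, so by the CRT there is a unique solution mod 19·9 = 171.
Solve by successive substitution. Start with x ≡ 12 (mod 19).
  Combine with x ≡ 8 (mod 9): write x = 12 + 19·t and require 12 + 19·t ≡ 8 (mod 9), i.e. 19·t ≡ 8 − 12 ≡ 5 (mod 9). Since 19^(−1) ≡ 1 (mod 9) (19 ≡ 1 (mod 9)), t ≡ 1·5 ≡ 5 (mod 9). So x ≡ 12 + 19·5 = 107 (mod 171).
Unique solution in [0, 171): x = 107.

Final answer: x ≡ 107 (mod 171); the representative in [0, 171) is 107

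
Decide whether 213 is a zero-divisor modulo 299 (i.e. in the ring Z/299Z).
gcd(213, 299) = 1, so 213 is a unit in Z/299Z (it has a multiplicative inverse). A unit cannot be a zero-divisor: if 213·b ≡ 0 then multiplying both sides by 213^(−1) gives b ≡ 0. So 213 is not a zero-divisor.

Final answer: NO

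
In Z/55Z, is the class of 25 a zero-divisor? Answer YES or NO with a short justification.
YES

gcd(25, 55) = 5 > 1, so 25 is not a unit in Z/55Z. In Z/nZ every nonzero non-unit is a zero-divisor: explicitly, take b = 55/gcd = 11 ≠ 0 (mod 55); then 25·11 = 275 = 5·55, i.e. 25·11 ≡ 0 (mod 55). So 25 is a zero-divisor.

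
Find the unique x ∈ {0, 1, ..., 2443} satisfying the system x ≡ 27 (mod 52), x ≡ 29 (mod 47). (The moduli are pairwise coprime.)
The moduli 52, 47 are pairwise coprime, so by the CRT there is a unique solution mod 52·47 = 2444.
Solve by successive substitution. Start with x ≡ 27 (mod 52).
  Combine with x ≡ 29 (mod 47): write x = 27 + 52·t and require 27 + 52·t ≡ 29 (mod 47), i.e. 52·t ≡ 29 − 27 ≡ 2 (mod 47). Since 52^(−1) ≡ 19 (mod 47) (52 ≡ 5 (mod 47)), t ≡ 19·2 ≡ 38 (mod 47). So x ≡ 27 + 52·38 = 2003 (mod 2444).
Unique solution in [0, 2444): x = 2003.

Final answer: x ≡ 2003 (mod 2444); the representative in [0, 2444) is 2003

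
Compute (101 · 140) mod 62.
Reduce the factors first: 101 ≡ 39, 140 ≡ 16 (mod 62), so 101 · 140 ≡ 39 · 16 (mod 62). 39 · 16 = 624. Dividing by 62: 624 = 10·62 + 4. So (101 · 140) mod 62 = 4.

Final answer: 4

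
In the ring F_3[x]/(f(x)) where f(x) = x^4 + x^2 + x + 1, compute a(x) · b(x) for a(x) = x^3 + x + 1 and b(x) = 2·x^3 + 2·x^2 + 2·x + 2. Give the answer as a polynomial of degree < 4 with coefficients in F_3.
Multiply as integer polynomials: a · b = 2·x^6 + 2·x^5 + 4·x^4 + 6·x^3 + 4·x^2 + 4·x + 2. Reducing coefficients mod 3: a · b ≡ 2·x^6 + 2·x^5 + x^4 + x^2 + x + 2. Now divide by f(x) = x^4 + x^2 + x + 1 in F_3[x], eliminating the leading term at each step:
  leading term 2·x^6: subtract (2·x^2)·f(x) = 2·x^6 + 2·x^4 + 2·x^3 + 2·x^2, leaving 2·x^5 + 2·x^4 + x^3 + 2·x^2 + x + 2 (coefficients mod 3)
  leading term 2·x^5: subtract (2·x)·f(x) = 2·x^5 + 2·x^3 + 2·x^2 + 2·x, leaving 2·x^4 + 2·x^3 + 2·x + 2 (coefficients mod 3)
  leading term 2·x^4: subtract (2)·f(x) = 2·x^4 + 2·x^2 + 2·x + 2, leaving 2·x^3 + x^2 (coefficients mod 3)
The degree is now < 4, so this is the remainder. Hence a · b ≡ 2·x^3 + x^2 in F_3[x]/(f).

Final answer: a · b ≡ 2·x^3 + x^2 (mod f(x))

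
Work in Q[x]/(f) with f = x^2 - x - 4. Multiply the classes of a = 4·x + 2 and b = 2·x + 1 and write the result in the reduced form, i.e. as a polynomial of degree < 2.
First multiply in Q[x] without reducing: a · b = 8·x^2 + 8·x + 2. Now divide by f(x) = x^2 - x - 4, eliminating the leading term at each step:
  leading term 8·x^2: subtract (8)·f(x) = 8·x^2 - 8·x - 32, leaving 16·x + 34
The degree is now < 2, so this is the remainder. Hence a · b ≡ 16·x + 34 in Q[x]/(f).

Final answer: a · b ≡ 16·x + 34 (mod f(x))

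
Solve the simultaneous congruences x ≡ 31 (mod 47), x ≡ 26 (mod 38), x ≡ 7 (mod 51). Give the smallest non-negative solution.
x ≡ 74620 (mod 91086); the representative in [0, 91086) is 74620

The moduli 47, 38, 51 are pairwise coprime, so by the CRT there is a unique solution mod 47·38·51 = 91086.
Solve by successive substitution. Start with x ≡ 31 (mod 47).
  Combine with x ≡ 26 (mod 38): write x = 31 + 47·t and require 31 + 47·t ≡ 26 (mod 38), i.e. 47·t ≡ 26 − 31 ≡ 33 (mod 38). Since 47^(−1) ≡ 17 (mod 38) (47 ≡ 9 (mod 38)), t ≡ 17·33 ≡ 29 (mod 38). So x ≡ 31 + 47·29 = 1394 (mod 1786).
  Combine with x ≡ 7 (mod 51): write x = 1394 + 1786·t and require 1394 + 1786·t ≡ 7 (mod 51), i.e. 1786·t ≡ 7 − 1394 ≡ 41 (mod 51). Since 1786^(−1) ≡ 1 (mod 51) (1786 ≡ 1 (mod 51)), t ≡ 1·41 ≡ 41 (mod 51). So x ≡ 1394 + 1786·41 = 74620 (mod 91086).
Unique solution in [0, 91086): x = 74620.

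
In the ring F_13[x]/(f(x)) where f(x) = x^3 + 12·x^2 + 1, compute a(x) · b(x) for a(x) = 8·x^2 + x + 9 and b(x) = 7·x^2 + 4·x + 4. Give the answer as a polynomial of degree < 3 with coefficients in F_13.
a · b ≡ 12·x^2 + 10·x + 6 (mod f(x))

Multiply as integer polynomials: a · b = 56·x^4 + 39·x^3 + 99·x^2 + 40·x + 36. Reducing coefficients mod 13: a · b ≡ 4·x^4 + 8·x^2 + x + 10. Now divide by f(x) = x^3 + 12·x^2 + 1 in F_13[x], eliminating the leading term at each step:
  leading term 4·x^4: subtract (4·x)·f(x) = 4·x^4 + 9·x^3 + 4·x, leaving 4·x^3 + 8·x^2 + 10·x + 10 (coefficients mod 13)
  leading term 4·x^3: subtract (4)·f(x) = 4·x^3 + 9·x^2 + 4, leaving 12·x^2 + 10·x + 6 (coefficients mod 13)
The degree is now < 3, so this is the remainder. Hence a · b ≡ 12·x^2 + 10·x + 6 in F_13[x]/(f).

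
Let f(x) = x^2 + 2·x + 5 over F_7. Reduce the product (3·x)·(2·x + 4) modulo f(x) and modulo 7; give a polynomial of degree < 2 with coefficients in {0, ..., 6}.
a · b ≡ 5 (mod f(x))

Multiply as integer polynomials: a · b = 6·x^2 + 12·x. Reducing coefficients mod 7: a · b ≡ 6·x^2 + 5·x. Now divide by f(x) = x^2 + 2·x + 5 in F_7[x], eliminating the leading term at each step:
  leading term 6·x^2: subtract (6)·f(x) = 6·x^2 + 5·x + 2, leaving 5 (coefficients mod 7)
The degree is now < 2, so this is the remainder. Hence a · b ≡ 5 in F_7[x]/(f).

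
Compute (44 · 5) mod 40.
Reduce the factors first: 44 ≡ 4 (mod 40), so 44 · 5 ≡ 4 · 5 (mod 40). 4 · 5 = 20. Dividing by 40: 20 = 0·40 + 20. So (44 · 5) mod 40 = 20.

Final answer: 20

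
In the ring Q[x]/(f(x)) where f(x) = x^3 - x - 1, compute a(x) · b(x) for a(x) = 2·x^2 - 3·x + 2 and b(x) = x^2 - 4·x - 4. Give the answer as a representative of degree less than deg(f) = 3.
First multiply in Q[x] without reducing: a · b = 2·x^4 - 11·x^3 + 6·x^2 + 4·x - 8. Now divide by f(x) = x^3 - x - 1, eliminating the leading term at each step:
  leading term 2·x^4: subtract (2·x)·f(x) = 2·x^4 - 2·x^2 - 2·x, leaving -11·x^3 + 8·x^2 + 6·x - 8
  leading term -11·x^3: subtract (-11)·f(x) = -11·x^3 + 11·x + 11, leaving 8·x^2 - 5·x - 19
The degree is now < 3, so this is the remainder. Hence a · b ≡ 8·x^2 - 5·x - 19 in Q[x]/(f).

Final answer: a · b ≡ 8·x^2 - 5·x - 19 (mod f(x))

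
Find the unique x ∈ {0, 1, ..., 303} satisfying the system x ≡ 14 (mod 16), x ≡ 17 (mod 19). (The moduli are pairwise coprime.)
The moduli 16, 19 are pairwise coprime, so by the CRT there is a unique solution mod 16·19 = 304.
Solve by successive substitution. Start with x ≡ 14 (mod 16).
  Combine with x ≡ 17 (mod 19): write x = 14 + 16·t and require 14 + 16·t ≡ 17 (mod 19), i.e. 16·t ≡ 17 − 14 ≡ 3 (mod 19). Since 16^(−1) ≡ 6 (mod 19), t ≡ 6·3 ≡ 18 (mod 19). So x ≡ 14 + 16·18 = 302 (mod 304).
Unique solution in [0, 304): x = 302.

Final answer: x ≡ 302 (mod 304); the representative in [0, 304) is 302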